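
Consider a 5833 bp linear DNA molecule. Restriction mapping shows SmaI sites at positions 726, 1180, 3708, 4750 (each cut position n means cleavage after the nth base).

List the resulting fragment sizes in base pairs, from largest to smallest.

2528, 1083, 1042, 726, 454 bp

Linear molecule, 4 cuts → 5 fragments:
  726 − 0 = 726 bp
  1180 − 726 = 454 bp
  3708 − 1180 = 2528 bp
  4750 − 3708 = 1042 bp
  5833 − 4750 = 1083 bp
Sorted largest to smallest: 2528, 1083, 1042, 726, 454 bp.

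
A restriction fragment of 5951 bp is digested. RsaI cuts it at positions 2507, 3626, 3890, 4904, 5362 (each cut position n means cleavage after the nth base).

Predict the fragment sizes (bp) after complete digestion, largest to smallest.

Linear molecule, 5 cuts → 6 fragments:
  2507 − 0 = 2507 bp
  3626 − 2507 = 1119 bp
  3890 − 3626 = 264 bp
  4904 − 3890 = 1014 bp
  5362 − 4904 = 458 bp
  5951 − 5362 = 589 bp
Sorted largest to smallest: 2507, 1119, 1014, 589, 458, 264 bp.

2507, 1119, 1014, 589, 458, 264 bp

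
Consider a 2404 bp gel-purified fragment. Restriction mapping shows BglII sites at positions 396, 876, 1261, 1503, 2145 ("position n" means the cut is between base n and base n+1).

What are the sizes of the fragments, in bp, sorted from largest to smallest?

642, 480, 396, 385, 259, 242 bp

Linear molecule, 5 cuts → 6 fragments:
  396 − 0 = 396 bp
  876 − 396 = 480 bp
  1261 − 876 = 385 bp
  1503 − 1261 = 242 bp
  2145 − 1503 = 642 bp
  2404 − 2145 = 259 bp
Sorted largest to smallest: 642, 480, 396, 385, 259, 242 bp.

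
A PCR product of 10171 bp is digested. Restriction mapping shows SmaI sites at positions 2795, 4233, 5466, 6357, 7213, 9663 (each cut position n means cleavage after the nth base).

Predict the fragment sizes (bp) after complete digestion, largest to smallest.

Linear molecule, 6 cuts → 7 fragments:
  2795 − 0 = 2795 bp
  4233 − 2795 = 1438 bp
  5466 − 4233 = 1233 bp
  6357 − 5466 = 891 bp
  7213 − 6357 = 856 bp
  9663 − 7213 = 2450 bp
  10171 − 9663 = 508 bp
Sorted largest to smallest: 2795, 2450, 1438, 1233, 891, 856, 508 bp.

2795, 2450, 1438, 1233, 891, 856, 508 bp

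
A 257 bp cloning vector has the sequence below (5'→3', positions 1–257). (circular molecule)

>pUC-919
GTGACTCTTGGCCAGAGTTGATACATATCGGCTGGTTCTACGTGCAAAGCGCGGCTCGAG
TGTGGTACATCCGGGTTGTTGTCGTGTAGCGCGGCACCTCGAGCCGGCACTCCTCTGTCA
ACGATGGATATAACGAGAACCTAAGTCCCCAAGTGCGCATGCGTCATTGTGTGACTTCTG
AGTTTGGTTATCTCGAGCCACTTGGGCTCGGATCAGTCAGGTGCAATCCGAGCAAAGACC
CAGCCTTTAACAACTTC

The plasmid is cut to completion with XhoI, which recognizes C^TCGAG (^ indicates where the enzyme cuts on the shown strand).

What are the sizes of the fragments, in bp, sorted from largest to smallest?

XhoI sites (CTCGAG) start at positions 55, 98, 192.
XhoI cuts after the first base of each site, so after positions 55, 98, 192.
Circular molecule, 3 cuts → 3 fragments:
  56–98 → 43 bp
  99–192 → 94 bp
  193–257 then 1–55 → 65 + 55 = 120 bp
Sorted largest to smallest: 120, 94, 43 bp.

120, 94, 43 bp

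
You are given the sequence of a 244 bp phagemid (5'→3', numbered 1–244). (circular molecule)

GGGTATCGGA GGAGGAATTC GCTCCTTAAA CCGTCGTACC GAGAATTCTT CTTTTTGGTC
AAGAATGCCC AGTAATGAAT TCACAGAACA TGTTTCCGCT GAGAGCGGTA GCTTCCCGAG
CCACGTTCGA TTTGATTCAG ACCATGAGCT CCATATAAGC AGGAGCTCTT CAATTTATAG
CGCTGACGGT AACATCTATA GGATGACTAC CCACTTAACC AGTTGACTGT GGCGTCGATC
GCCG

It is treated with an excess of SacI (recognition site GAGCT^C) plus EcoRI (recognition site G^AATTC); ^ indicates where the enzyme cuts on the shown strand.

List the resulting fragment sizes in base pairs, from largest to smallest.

92, 73, 34, 28, 17 bp

SacI sites (GAGCTC) start at positions 146, 163.
SacI cuts after base 5 of each site (before the last base), so after positions 150, 167.
EcoRI sites (GAATTC) start at positions 15, 43, 77.
EcoRI cuts after the first base of each site, so after positions 15, 43, 77.
Combined cut positions: 15, 43, 77, 150, 167.
Circular molecule, 5 cuts → 5 fragments:
  16–43 → 28 bp
  44–77 → 34 bp
  78–150 → 73 bp
  151–167 → 17 bp
  168–244 then 1–15 → 77 + 15 = 92 bp
Sorted largest to smallest: 92, 73, 34, 28, 17 bp.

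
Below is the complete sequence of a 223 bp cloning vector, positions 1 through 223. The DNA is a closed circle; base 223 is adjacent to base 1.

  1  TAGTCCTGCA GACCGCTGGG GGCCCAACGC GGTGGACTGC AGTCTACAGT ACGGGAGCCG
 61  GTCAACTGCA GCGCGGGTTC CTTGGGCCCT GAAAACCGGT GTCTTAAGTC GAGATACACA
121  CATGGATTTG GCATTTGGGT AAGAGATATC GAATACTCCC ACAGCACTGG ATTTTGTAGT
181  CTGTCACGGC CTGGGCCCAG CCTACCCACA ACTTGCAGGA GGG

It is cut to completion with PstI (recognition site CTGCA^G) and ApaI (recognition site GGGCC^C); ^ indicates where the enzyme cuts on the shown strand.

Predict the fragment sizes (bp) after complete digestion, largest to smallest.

PstI sites (CTGCAG) start at positions 6, 37, 66.
PstI cuts after base 5 of each site (before the last base), so after positions 10, 41, 70.
ApaI sites (GGGCCC) start at positions 20, 84, 193.
ApaI cuts after base 5 of each site (before the last base), so after positions 24, 88, 197.
Combined cut positions: 10, 24, 41, 70, 88, 197.
Circular molecule, 6 cuts → 6 fragments:
  11–24 → 14 bp
  25–41 → 17 bp
  42–70 → 29 bp
  71–88 → 18 bp
  89–197 → 109 bp
  198–223 then 1–10 → 26 + 10 = 36 bp
Sorted largest to smallest: 109, 36, 29, 18, 17, 14 bp.

109, 36, 29, 18, 17, 14 bp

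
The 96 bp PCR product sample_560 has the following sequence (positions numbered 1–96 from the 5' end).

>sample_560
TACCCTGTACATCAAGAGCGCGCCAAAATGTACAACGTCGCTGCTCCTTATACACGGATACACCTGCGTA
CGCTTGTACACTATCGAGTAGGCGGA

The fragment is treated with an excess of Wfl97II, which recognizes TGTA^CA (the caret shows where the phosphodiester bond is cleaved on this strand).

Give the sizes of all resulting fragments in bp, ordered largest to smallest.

Wfl97II sites (TGTACA) start at positions 6, 29, 75.
Wfl97II cuts after base 4 of each site, so after positions 9, 32, 78.
Linear molecule, 3 cuts → 4 fragments:
  1–9 → 9 bp
  10–32 → 23 bp
  33–78 → 46 bp
  79–96 → 18 bp
Sorted largest to smallest: 46, 23, 18, 9 bp.

46, 23, 18, 9 bp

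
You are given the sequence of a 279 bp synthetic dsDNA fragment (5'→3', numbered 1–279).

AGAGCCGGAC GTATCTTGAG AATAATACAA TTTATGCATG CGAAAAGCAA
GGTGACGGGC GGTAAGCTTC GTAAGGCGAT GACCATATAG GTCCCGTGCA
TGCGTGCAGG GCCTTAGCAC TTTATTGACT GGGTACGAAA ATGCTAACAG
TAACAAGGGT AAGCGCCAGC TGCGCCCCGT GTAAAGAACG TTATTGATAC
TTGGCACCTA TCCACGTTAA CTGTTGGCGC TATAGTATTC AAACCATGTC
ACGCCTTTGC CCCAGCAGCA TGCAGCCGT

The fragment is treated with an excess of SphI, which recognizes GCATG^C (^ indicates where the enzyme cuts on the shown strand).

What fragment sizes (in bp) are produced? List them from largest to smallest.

SphI sites (GCATGC) start at positions 36, 98, 268.
SphI cuts after base 5 of each site (before the last base), so after positions 40, 102, 272.
Linear molecule, 3 cuts → 4 fragments:
  1–40 → 40 bp
  41–102 → 62 bp
  103–272 → 170 bp
  273–279 → 7 bp
Sorted largest to smallest: 170, 62, 40, 7 bp.

170, 62, 40, 7 bp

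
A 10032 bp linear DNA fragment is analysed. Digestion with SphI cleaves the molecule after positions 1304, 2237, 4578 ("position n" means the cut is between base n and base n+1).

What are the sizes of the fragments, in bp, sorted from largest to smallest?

Linear molecule, 3 cuts → 4 fragments:
  1304 − 0 = 1304 bp
  2237 − 1304 = 933 bp
  4578 − 2237 = 2341 bp
  10032 − 4578 = 5454 bp
Sorted largest to smallest: 5454, 2341, 1304, 933 bp.

5454, 2341, 1304, 933 bp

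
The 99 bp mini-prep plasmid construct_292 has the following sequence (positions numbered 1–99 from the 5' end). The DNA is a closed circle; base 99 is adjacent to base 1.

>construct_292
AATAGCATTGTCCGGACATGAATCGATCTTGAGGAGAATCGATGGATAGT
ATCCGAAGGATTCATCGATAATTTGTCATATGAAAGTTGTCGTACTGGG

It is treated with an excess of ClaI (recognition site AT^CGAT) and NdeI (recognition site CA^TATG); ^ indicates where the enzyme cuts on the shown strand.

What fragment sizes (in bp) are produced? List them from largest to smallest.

44, 26, 16, 13 bp

ClaI sites (ATCGAT) start at positions 22, 38, 64.
ClaI cuts after base 2 of each site, so after positions 23, 39, 65.
The NdeI site (CATATG) starts at position 77.
NdeI cuts after base 2 of each site, so after position 78.
Combined cut positions: 23, 39, 65, 78.
Circular molecule, 4 cuts → 4 fragments:
  24–39 → 16 bp
  40–65 → 26 bp
  66–78 → 13 bp
  79–99 then 1–23 → 21 + 23 = 44 bp
Sorted largest to smallest: 44, 26, 16, 13 bp.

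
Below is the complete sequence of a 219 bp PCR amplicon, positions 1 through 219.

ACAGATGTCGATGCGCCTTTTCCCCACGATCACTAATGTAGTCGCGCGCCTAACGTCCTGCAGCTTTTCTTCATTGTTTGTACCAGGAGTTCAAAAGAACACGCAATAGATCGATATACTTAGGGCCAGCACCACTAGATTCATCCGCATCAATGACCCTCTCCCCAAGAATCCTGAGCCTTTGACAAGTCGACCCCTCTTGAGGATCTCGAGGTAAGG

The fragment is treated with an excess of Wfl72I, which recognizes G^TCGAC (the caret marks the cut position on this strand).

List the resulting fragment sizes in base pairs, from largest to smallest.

The Wfl72I site (GTCGAC) starts at position 189.
Wfl72I cuts after the first base of each site, so after position 189.
Linear molecule, 1 cut → 2 fragments:
  1–189 → 189 bp
  190–219 → 30 bp
Sorted largest to smallest: 189, 30 bp.

189, 30 bp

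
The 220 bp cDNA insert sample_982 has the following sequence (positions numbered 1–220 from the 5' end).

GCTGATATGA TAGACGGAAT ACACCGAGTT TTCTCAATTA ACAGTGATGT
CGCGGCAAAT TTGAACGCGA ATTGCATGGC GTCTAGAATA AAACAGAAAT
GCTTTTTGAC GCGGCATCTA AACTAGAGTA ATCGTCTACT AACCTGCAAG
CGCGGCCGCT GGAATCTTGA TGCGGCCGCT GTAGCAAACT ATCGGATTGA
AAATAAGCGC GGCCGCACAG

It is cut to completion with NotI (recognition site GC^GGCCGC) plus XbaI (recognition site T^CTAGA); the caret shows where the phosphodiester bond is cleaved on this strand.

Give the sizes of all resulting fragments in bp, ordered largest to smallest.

NotI sites (GCGGCCGC) start at positions 152, 172, 209.
NotI cuts after base 2 of each site, so after positions 153, 173, 210.
The XbaI site (TCTAGA) starts at position 82.
XbaI cuts after the first base of each site, so after position 82.
Combined cut positions: 82, 153, 173, 210.
Linear molecule, 4 cuts → 5 fragments:
  1–82 → 82 bp
  83–153 → 71 bp
  154–173 → 20 bp
  174–210 → 37 bp
  211–220 → 10 bp
Sorted largest to smallest: 82, 71, 37, 20, 10 bp.

82, 71, 37, 20, 10 bp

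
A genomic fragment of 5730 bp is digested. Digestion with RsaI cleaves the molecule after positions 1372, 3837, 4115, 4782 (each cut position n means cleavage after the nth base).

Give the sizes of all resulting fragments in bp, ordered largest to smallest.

Linear molecule, 4 cuts → 5 fragments:
  1372 − 0 = 1372 bp
  3837 − 1372 = 2465 bp
  4115 − 3837 = 278 bp
  4782 − 4115 = 667 bp
  5730 − 4782 = 948 bp
Sorted largest to smallest: 2465, 1372, 948, 667, 278 bp.

2465, 1372, 948, 667, 278 bp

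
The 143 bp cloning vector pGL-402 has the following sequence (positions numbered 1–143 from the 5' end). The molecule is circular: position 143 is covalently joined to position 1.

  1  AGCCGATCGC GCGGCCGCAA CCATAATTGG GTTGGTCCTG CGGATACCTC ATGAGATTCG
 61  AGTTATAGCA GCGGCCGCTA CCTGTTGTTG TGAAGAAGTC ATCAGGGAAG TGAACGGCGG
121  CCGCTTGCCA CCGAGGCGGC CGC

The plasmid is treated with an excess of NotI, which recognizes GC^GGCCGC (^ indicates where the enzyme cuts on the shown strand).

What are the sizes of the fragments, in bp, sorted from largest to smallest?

60, 46, 19, 18 bp

NotI sites (GCGGCCGC) start at positions 11, 71, 117, 136.
NotI cuts after base 2 of each site, so after positions 12, 72, 118, 137.
Circular molecule, 4 cuts → 4 fragments:
  13–72 → 60 bp
  73–118 → 46 bp
  119–137 → 19 bp
  138–143 then 1–12 → 6 + 12 = 18 bp
Sorted largest to smallest: 60, 46, 19, 18 bp.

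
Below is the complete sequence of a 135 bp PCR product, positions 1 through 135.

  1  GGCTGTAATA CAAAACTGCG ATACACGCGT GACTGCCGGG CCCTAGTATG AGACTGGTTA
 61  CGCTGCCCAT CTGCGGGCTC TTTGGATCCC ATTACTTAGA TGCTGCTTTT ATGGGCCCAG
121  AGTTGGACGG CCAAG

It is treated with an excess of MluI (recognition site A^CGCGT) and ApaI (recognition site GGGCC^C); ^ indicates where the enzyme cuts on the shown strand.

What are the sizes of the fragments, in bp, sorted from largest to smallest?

The MluI site (ACGCGT) starts at position 25.
MluI cuts after the first base of each site, so after position 25.
ApaI sites (GGGCCC) start at positions 38, 113.
ApaI cuts after base 5 of each site (before the last base), so after positions 42, 117.
Combined cut positions: 25, 42, 117.
Linear molecule, 3 cuts → 4 fragments:
  1–25 → 25 bp
  26–42 → 17 bp
  43–117 → 75 bp
  118–135 → 18 bp
Sorted largest to smallest: 75, 25, 18, 17 bp.

75, 25, 18, 17 bp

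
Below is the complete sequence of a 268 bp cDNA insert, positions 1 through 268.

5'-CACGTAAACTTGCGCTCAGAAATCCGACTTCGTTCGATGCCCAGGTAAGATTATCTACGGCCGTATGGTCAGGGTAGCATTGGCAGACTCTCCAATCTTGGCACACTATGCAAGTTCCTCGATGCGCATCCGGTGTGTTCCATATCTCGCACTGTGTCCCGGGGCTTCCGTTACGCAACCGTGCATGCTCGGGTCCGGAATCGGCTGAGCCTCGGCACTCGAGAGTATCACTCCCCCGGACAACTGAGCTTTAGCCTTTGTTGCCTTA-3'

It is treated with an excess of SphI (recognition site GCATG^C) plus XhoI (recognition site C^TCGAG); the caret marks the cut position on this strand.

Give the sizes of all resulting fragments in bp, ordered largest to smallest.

187, 50, 31 bp

The SphI site (GCATGC) starts at position 183.
SphI cuts after base 5 of each site (before the last base), so after position 187.
The XhoI site (CTCGAG) starts at position 218.
XhoI cuts after the first base of each site, so after position 218.
Combined cut positions: 187, 218.
Linear molecule, 2 cuts → 3 fragments:
  1–187 → 187 bp
  188–218 → 31 bp
  219–268 → 50 bp
Sorted largest to smallest: 187, 50, 31 bp.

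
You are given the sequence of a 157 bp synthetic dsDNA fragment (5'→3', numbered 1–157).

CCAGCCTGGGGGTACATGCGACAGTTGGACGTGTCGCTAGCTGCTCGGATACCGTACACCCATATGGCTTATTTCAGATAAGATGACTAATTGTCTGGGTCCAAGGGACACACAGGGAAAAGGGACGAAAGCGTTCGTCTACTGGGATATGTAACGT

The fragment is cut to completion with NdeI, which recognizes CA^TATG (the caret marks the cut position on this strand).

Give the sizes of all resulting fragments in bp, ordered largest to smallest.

95, 62 bp

The NdeI site (CATATG) starts at position 61.
NdeI cuts after base 2 of each site, so after position 62.
Linear molecule, 1 cut → 2 fragments:
  1–62 → 62 bp
  63–157 → 95 bp
Sorted largest to smallest: 95, 62 bp.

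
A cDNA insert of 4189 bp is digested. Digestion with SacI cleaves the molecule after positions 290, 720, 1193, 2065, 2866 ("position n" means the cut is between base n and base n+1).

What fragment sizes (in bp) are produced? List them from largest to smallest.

Linear molecule, 5 cuts → 6 fragments:
  290 − 0 = 290 bp
  720 − 290 = 430 bp
  1193 − 720 = 473 bp
  2065 − 1193 = 872 bp
  2866 − 2065 = 801 bp
  4189 − 2866 = 1323 bp
Sorted largest to smallest: 1323, 872, 801, 473, 430, 290 bp.

1323, 872, 801, 473, 430, 290 bp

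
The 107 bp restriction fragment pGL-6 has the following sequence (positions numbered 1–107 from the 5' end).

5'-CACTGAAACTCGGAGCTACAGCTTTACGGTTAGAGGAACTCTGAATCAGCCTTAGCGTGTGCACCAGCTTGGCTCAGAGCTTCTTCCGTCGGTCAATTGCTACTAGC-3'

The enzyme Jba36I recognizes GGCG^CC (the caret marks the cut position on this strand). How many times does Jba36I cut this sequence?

No occurrence of GGCGCC is present in the sequence.
Jba36I does not cut: 0 sites.

0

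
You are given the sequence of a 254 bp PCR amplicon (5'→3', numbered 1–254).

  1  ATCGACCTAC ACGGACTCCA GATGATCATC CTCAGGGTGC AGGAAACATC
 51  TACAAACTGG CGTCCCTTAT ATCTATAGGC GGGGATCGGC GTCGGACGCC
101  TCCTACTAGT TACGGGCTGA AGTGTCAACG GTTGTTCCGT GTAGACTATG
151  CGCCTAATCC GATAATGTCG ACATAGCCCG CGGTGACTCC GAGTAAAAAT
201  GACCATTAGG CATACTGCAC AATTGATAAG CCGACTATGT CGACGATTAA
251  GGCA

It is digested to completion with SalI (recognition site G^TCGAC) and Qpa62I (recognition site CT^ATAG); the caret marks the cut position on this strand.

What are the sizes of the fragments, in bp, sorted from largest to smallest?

SalI sites (GTCGAC) start at positions 167, 239.
SalI cuts after the first base of each site, so after positions 167, 239.
The Qpa62I site (CTATAG) starts at position 73.
Qpa62I cuts after base 2 of each site, so after position 74.
Combined cut positions: 74, 167, 239.
Linear molecule, 3 cuts → 4 fragments:
  1–74 → 74 bp
  75–167 → 93 bp
  168–239 → 72 bp
  240–254 → 15 bp
Sorted largest to smallest: 93, 74, 72, 15 bp.

93, 74, 72, 15 bp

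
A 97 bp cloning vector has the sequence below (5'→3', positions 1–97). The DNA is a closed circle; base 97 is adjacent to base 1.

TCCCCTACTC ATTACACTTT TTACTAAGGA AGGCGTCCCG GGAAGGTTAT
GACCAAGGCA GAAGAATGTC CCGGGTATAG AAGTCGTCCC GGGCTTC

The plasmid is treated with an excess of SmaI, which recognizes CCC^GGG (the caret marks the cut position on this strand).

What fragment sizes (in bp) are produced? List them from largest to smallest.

SmaI sites (CCCGGG) start at positions 37, 70, 88.
SmaI cuts after base 3 of each site, so after positions 39, 72, 90.
Circular molecule, 3 cuts → 3 fragments:
  40–72 → 33 bp
  73–90 → 18 bp
  91–97 then 1–39 → 7 + 39 = 46 bp
Sorted largest to smallest: 46, 33, 18 bp.

46, 33, 18 bp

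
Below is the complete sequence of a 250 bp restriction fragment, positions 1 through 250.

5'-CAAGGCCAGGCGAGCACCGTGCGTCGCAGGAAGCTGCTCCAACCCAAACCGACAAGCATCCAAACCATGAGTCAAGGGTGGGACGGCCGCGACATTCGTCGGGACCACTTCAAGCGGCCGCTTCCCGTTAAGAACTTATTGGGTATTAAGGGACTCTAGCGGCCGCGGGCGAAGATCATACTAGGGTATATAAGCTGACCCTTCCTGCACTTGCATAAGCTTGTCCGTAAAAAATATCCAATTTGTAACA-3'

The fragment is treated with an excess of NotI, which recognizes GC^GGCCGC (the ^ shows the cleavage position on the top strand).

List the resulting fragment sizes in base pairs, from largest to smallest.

NotI sites (GCGGCCGC) start at positions 114, 159.
NotI cuts after base 2 of each site, so after positions 115, 160.
Linear molecule, 2 cuts → 3 fragments:
  1–115 → 115 bp
  116–160 → 45 bp
  161–250 → 90 bp
Sorted largest to smallest: 115, 90, 45 bp.

115, 90, 45 bp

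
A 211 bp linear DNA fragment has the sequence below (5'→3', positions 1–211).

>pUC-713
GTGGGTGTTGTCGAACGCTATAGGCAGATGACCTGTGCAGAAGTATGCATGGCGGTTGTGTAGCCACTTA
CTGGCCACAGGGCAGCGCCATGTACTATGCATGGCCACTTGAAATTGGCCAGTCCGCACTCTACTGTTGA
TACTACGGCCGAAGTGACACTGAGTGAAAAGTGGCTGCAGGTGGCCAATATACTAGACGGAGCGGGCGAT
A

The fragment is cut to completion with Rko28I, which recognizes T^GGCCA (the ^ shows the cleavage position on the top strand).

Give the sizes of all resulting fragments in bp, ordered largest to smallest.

72, 66, 30, 29, 14 bp

Rko28I sites (TGGCCA) start at positions 72, 102, 116, 182.
Rko28I cuts after the first base of each site, so after positions 72, 102, 116, 182.
Linear molecule, 4 cuts → 5 fragments:
  1–72 → 72 bp
  73–102 → 30 bp
  103–116 → 14 bp
  117–182 → 66 bp
  183–211 → 29 bp
Sorted largest to smallest: 72, 66, 30, 29, 14 bp.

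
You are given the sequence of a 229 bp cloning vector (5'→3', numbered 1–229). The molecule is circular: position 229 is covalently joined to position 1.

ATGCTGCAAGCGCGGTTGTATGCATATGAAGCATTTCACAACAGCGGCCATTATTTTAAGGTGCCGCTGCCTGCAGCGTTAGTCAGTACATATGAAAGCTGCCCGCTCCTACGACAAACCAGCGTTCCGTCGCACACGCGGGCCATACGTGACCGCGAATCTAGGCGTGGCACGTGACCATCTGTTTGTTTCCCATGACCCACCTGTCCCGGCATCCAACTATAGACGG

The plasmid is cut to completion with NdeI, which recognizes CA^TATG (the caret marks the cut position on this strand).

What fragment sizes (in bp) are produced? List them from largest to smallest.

163, 66 bp

NdeI sites (CATATG) start at positions 23, 89.
NdeI cuts after base 2 of each site, so after positions 24, 90.
Circular molecule, 2 cuts → 2 fragments:
  25–90 → 66 bp
  91–229 then 1–24 → 139 + 24 = 163 bp
Sorted largest to smallest: 163, 66 bp.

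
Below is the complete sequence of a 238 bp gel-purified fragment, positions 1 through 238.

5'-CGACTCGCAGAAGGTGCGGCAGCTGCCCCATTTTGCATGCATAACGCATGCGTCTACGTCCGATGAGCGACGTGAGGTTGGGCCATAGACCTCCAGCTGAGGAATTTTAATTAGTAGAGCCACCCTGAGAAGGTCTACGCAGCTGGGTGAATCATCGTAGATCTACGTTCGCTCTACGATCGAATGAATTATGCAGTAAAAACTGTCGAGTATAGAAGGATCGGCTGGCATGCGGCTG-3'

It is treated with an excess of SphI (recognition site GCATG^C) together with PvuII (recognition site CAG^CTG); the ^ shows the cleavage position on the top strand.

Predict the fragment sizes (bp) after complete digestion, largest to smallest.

90, 46, 46, 22, 17, 11, 6 bp

SphI sites (GCATGC) start at positions 35, 46, 228.
SphI cuts after base 5 of each site (before the last base), so after positions 39, 50, 232.
PvuII sites (CAGCTG) start at positions 20, 94, 140.
PvuII cuts after base 3 of each site, so after positions 22, 96, 142.
Combined cut positions: 22, 39, 50, 96, 142, 232.
Linear molecule, 6 cuts → 7 fragments:
  1–22 → 22 bp
  23–39 → 17 bp
  40–50 → 11 bp
  51–96 → 46 bp
  97–142 → 46 bp
  143–232 → 90 bp
  233–238 → 6 bp
Sorted largest to smallest: 90, 46, 46, 22, 17, 11, 6 bp.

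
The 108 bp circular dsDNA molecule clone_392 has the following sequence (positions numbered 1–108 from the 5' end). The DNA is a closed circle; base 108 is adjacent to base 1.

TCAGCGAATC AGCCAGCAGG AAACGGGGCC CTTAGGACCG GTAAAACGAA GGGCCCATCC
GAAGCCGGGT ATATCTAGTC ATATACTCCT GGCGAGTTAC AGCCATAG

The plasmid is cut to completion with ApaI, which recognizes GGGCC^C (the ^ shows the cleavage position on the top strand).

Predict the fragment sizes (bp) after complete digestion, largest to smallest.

83, 25 bp

ApaI sites (GGGCCC) start at positions 26, 51.
ApaI cuts after base 5 of each site (before the last base), so after positions 30, 55.
Circular molecule, 2 cuts → 2 fragments:
  31–55 → 25 bp
  56–108 then 1–30 → 53 + 30 = 83 bp
Sorted largest to smallest: 83, 25 bp.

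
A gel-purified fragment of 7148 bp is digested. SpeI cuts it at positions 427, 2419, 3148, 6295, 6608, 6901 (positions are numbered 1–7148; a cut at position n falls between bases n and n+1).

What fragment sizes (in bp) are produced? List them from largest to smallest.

3147, 1992, 729, 427, 313, 293, 247 bp

Linear molecule, 6 cuts → 7 fragments:
  427 − 0 = 427 bp
  2419 − 427 = 1992 bp
  3148 − 2419 = 729 bp
  6295 − 3148 = 3147 bp
  6608 − 6295 = 313 bp
  6901 − 6608 = 293 bp
  7148 − 6901 = 247 bp
Sorted largest to smallest: 3147, 1992, 729, 427, 313, 293, 247 bp.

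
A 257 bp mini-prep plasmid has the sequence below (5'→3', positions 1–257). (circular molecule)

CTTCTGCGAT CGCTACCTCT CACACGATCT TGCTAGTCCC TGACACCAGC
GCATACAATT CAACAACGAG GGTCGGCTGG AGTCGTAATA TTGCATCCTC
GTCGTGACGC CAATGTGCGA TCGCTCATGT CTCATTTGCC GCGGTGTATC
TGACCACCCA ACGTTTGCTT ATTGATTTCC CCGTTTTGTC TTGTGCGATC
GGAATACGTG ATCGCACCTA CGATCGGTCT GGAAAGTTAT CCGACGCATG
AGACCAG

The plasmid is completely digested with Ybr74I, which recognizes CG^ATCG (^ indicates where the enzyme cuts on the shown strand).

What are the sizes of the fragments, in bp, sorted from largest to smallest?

111, 78, 43, 25 bp

Ybr74I sites (CGATCG) start at positions 7, 118, 196, 221.
Ybr74I cuts after base 2 of each site, so after positions 8, 119, 197, 222.
Circular molecule, 4 cuts → 4 fragments:
  9–119 → 111 bp
  120–197 → 78 bp
  198–222 → 25 bp
  223–257 then 1–8 → 35 + 8 = 43 bp
Sorted largest to smallest: 111, 78, 43, 25 bp.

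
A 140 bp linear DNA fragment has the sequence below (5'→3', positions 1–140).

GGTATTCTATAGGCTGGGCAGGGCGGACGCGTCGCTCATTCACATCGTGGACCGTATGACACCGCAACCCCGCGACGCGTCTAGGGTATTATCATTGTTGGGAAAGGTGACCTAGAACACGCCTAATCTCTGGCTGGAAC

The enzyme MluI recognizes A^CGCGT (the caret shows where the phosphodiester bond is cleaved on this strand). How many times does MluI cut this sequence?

ACGCGT occurs starting at positions 27, 75.
MluI cuts at 2 sites.

2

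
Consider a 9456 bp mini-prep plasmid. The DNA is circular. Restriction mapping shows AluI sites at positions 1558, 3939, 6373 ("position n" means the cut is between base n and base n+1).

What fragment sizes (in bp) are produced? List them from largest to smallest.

4641, 2434, 2381 bp

Circular molecule, 3 cuts → 3 fragments:
  3939 − 1558 = 2381 bp
  6373 − 3939 = 2434 bp
  wrap: 9456 − 6373 + 1558 = 4641 bp
Sorted largest to smallest: 4641, 2434, 2381 bp.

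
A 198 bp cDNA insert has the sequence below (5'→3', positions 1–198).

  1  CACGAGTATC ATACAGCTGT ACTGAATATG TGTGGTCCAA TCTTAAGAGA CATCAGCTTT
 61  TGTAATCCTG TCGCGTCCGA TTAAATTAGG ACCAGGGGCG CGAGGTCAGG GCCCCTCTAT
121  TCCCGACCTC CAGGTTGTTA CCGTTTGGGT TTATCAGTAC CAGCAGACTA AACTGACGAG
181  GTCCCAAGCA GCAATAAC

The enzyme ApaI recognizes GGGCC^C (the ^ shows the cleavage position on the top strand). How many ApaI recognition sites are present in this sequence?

1

GGGCCC occurs starting at position 109.
ApaI cuts at 1 site.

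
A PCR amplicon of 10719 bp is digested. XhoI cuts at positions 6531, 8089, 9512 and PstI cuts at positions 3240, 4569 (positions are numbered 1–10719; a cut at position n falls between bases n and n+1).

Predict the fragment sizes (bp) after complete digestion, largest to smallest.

Combined cut positions (sorted): 3240, 4569, 6531, 8089, 9512.
Linear molecule, 5 cuts → 6 fragments:
  3240 − 0 = 3240 bp
  4569 − 3240 = 1329 bp
  6531 − 4569 = 1962 bp
  8089 − 6531 = 1558 bp
  9512 − 8089 = 1423 bp
  10719 − 9512 = 1207 bp
Sorted largest to smallest: 3240, 1962, 1558, 1423, 1329, 1207 bp.

3240, 1962, 1558, 1423, 1329, 1207 bp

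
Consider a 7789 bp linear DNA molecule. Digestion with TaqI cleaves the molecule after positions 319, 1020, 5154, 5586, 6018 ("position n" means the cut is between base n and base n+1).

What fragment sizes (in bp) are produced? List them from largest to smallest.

4134, 1771, 701, 432, 432, 319 bp

Linear molecule, 5 cuts → 6 fragments:
  319 − 0 = 319 bp
  1020 − 319 = 701 bp
  5154 − 1020 = 4134 bp
  5586 − 5154 = 432 bp
  6018 − 5586 = 432 bp
  7789 − 6018 = 1771 bp
Sorted largest to smallest: 4134, 1771, 701, 432, 432, 319 bp.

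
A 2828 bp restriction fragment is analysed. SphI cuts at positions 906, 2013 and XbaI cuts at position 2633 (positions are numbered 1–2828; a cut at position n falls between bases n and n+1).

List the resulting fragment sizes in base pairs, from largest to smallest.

Combined cut positions (sorted): 906, 2013, 2633.
Linear molecule, 3 cuts → 4 fragments:
  906 − 0 = 906 bp
  2013 − 906 = 1107 bp
  2633 − 2013 = 620 bp
  2828 − 2633 = 195 bp
Sorted largest to smallest: 1107, 906, 620, 195 bp.

1107, 906, 620, 195 bp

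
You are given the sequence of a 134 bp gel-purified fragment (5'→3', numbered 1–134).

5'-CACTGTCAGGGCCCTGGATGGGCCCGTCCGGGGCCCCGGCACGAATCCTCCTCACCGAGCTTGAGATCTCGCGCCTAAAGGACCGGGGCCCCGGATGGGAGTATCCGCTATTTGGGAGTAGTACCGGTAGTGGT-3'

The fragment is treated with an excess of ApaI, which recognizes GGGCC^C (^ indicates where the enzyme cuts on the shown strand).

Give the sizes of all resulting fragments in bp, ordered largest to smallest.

55, 44, 13, 11, 11 bp

ApaI sites (GGGCCC) start at positions 9, 20, 31, 86.
ApaI cuts after base 5 of each site (before the last base), so after positions 13, 24, 35, 90.
Linear molecule, 4 cuts → 5 fragments:
  1–13 → 13 bp
  14–24 → 11 bp
  25–35 → 11 bp
  36–90 → 55 bp
  91–134 → 44 bp
Sorted largest to smallest: 55, 44, 13, 11, 11 bp.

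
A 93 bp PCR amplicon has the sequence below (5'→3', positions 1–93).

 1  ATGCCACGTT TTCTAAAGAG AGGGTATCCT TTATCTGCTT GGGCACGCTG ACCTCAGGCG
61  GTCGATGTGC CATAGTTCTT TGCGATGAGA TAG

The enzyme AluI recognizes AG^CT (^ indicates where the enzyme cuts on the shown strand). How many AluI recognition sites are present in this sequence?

No occurrence of AGCT is present in the sequence.
AluI does not cut: 0 sites.

0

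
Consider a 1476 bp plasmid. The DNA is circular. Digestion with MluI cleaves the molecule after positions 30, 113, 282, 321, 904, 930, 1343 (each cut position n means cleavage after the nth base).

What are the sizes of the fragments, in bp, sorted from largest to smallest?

583, 413, 169, 163, 83, 39, 26 bp

Circular molecule, 7 cuts → 7 fragments:
  113 − 30 = 83 bp
  282 − 113 = 169 bp
  321 − 282 = 39 bp
  904 − 321 = 583 bp
  930 − 904 = 26 bp
  1343 − 930 = 413 bp
  wrap: 1476 − 1343 + 30 = 163 bp
Sorted largest to smallest: 583, 413, 169, 163, 83, 39, 26 bp.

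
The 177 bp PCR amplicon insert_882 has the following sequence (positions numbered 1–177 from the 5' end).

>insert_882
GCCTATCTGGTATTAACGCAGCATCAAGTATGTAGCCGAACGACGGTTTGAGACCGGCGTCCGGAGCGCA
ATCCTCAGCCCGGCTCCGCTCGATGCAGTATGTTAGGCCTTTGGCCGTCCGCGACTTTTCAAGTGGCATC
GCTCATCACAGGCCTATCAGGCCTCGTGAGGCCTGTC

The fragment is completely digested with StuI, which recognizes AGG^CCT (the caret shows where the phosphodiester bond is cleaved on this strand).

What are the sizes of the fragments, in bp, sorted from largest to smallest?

107, 45, 10, 9, 6 bp

StuI sites (AGGCCT) start at positions 105, 150, 159, 169.
StuI cuts after base 3 of each site, so after positions 107, 152, 161, 171.
Linear molecule, 4 cuts → 5 fragments:
  1–107 → 107 bp
  108–152 → 45 bp
  153–161 → 9 bp
  162–171 → 10 bp
  172–177 → 6 bp
Sorted largest to smallest: 107, 45, 10, 9, 6 bp.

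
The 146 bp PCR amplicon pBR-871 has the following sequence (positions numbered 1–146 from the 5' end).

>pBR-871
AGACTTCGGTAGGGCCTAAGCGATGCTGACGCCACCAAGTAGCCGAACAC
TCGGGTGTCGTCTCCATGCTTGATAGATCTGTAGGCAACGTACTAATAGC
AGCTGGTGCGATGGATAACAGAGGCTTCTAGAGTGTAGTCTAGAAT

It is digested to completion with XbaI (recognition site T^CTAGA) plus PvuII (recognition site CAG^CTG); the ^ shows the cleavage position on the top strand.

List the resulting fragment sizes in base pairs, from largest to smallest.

102, 25, 12, 7 bp

XbaI sites (TCTAGA) start at positions 127, 139.
XbaI cuts after the first base of each site, so after positions 127, 139.
The PvuII site (CAGCTG) starts at position 100.
PvuII cuts after base 3 of each site, so after position 102.
Combined cut positions: 102, 127, 139.
Linear molecule, 3 cuts → 4 fragments:
  1–102 → 102 bp
  103–127 → 25 bp
  128–139 → 12 bp
  140–146 → 7 bp
Sorted largest to smallest: 102, 25, 12, 7 bp.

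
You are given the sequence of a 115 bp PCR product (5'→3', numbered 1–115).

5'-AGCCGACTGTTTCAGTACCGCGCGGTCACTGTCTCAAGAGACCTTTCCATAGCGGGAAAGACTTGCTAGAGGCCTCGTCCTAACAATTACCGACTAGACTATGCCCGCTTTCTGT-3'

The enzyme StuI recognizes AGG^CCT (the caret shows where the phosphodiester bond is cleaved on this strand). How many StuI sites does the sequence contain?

AGGCCT occurs starting at position 70.
StuI cuts at 1 site.

1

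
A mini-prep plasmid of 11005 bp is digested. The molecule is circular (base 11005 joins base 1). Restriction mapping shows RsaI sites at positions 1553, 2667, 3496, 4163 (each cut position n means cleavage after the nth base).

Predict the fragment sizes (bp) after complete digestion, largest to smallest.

Circular molecule, 4 cuts → 4 fragments:
  2667 − 1553 = 1114 bp
  3496 − 2667 = 829 bp
  4163 − 3496 = 667 bp
  wrap: 11005 − 4163 + 1553 = 8395 bp
Sorted largest to smallest: 8395, 1114, 829, 667 bp.

8395, 1114, 829, 667 bp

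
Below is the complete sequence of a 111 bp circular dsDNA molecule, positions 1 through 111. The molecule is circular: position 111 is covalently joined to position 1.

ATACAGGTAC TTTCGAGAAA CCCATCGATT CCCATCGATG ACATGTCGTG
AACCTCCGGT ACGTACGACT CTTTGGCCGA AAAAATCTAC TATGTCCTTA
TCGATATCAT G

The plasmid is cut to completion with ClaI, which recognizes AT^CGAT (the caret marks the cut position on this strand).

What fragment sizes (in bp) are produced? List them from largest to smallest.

66, 35, 10 bp

ClaI sites (ATCGAT) start at positions 24, 34, 100.
ClaI cuts after base 2 of each site, so after positions 25, 35, 101.
Circular molecule, 3 cuts → 3 fragments:
  26–35 → 10 bp
  36–101 → 66 bp
  102–111 then 1–25 → 10 + 25 = 35 bp
Sorted largest to smallest: 66, 35, 10 bp.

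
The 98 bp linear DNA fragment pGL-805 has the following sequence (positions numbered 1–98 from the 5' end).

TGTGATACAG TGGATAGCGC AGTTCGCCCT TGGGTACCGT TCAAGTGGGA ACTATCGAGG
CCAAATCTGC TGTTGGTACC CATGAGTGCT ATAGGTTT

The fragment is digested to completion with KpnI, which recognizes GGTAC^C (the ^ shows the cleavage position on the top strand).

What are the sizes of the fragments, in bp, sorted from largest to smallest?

KpnI sites (GGTACC) start at positions 33, 75.
KpnI cuts after base 5 of each site (before the last base), so after positions 37, 79.
Linear molecule, 2 cuts → 3 fragments:
  1–37 → 37 bp
  38–79 → 42 bp
  80–98 → 19 bp
Sorted largest to smallest: 42, 37, 19 bp.

42, 37, 19 bp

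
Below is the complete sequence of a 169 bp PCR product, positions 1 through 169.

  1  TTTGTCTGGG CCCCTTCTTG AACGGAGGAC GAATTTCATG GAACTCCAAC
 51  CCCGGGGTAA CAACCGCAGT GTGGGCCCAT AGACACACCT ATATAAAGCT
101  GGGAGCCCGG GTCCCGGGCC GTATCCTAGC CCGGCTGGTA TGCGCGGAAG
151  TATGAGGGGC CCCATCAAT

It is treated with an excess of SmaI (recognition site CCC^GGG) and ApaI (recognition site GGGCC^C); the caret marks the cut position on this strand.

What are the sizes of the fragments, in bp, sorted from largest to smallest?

46, 41, 31, 24, 12, 8, 7 bp

SmaI sites (CCCGGG) start at positions 51, 106, 113.
SmaI cuts after base 3 of each site, so after positions 53, 108, 115.
ApaI sites (GGGCCC) start at positions 8, 73, 157.
ApaI cuts after base 5 of each site (before the last base), so after positions 12, 77, 161.
Combined cut positions: 12, 53, 77, 108, 115, 161.
Linear molecule, 6 cuts → 7 fragments:
  1–12 → 12 bp
  13–53 → 41 bp
  54–77 → 24 bp
  78–108 → 31 bp
  109–115 → 7 bp
  116–161 → 46 bp
  162–169 → 8 bp
Sorted largest to smallest: 46, 41, 31, 24, 12, 8, 7 bp.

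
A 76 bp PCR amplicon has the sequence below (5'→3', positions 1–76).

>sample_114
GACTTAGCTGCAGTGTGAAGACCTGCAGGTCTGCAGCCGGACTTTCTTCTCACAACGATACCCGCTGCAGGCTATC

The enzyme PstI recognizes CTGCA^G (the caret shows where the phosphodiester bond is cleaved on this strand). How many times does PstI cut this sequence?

4

CTGCAG occurs starting at positions 8, 23, 31, 65.
PstI cuts at 4 sites.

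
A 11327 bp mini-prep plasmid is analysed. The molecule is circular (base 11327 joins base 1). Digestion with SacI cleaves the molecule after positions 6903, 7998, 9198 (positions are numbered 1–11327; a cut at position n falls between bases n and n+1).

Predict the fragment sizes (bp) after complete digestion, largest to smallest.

9032, 1200, 1095 bp

Circular molecule, 3 cuts → 3 fragments:
  7998 − 6903 = 1095 bp
  9198 − 7998 = 1200 bp
  wrap: 11327 − 9198 + 6903 = 9032 bp
Sorted largest to smallest: 9032, 1200, 1095 bp.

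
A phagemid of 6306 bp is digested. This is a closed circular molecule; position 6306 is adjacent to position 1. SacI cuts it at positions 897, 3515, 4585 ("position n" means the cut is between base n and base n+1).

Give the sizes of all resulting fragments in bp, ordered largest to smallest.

2618, 2618, 1070 bp

Circular molecule, 3 cuts → 3 fragments:
  3515 − 897 = 2618 bp
  4585 − 3515 = 1070 bp
  wrap: 6306 − 4585 + 897 = 2618 bp
Sorted largest to smallest: 2618, 2618, 1070 bp.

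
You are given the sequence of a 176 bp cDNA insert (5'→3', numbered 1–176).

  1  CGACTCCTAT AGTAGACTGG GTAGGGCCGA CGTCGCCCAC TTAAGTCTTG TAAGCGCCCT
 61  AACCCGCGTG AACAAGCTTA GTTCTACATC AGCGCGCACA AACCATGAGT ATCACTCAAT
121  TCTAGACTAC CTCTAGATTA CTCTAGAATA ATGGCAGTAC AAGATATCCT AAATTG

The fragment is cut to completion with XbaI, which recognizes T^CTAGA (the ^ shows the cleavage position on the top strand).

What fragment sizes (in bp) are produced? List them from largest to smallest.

121, 34, 11, 10 bp

XbaI sites (TCTAGA) start at positions 121, 132, 142.
XbaI cuts after the first base of each site, so after positions 121, 132, 142.
Linear molecule, 3 cuts → 4 fragments:
  1–121 → 121 bp
  122–132 → 11 bp
  133–142 → 10 bp
  143–176 → 34 bp
Sorted largest to smallest: 121, 34, 11, 10 bp.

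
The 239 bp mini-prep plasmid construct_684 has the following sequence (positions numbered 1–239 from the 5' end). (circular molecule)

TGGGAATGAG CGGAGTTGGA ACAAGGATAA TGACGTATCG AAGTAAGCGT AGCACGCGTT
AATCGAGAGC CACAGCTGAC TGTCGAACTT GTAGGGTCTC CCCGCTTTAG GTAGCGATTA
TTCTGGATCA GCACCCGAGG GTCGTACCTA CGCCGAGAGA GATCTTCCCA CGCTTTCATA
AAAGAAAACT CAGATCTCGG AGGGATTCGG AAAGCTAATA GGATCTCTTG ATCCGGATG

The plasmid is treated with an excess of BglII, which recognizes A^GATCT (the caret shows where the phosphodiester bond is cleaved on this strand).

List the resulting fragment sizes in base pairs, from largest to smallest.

BglII sites (AGATCT) start at positions 160, 192.
BglII cuts after the first base of each site, so after positions 160, 192.
Circular molecule, 2 cuts → 2 fragments:
  161–192 → 32 bp
  193–239 then 1–160 → 47 + 160 = 207 bp
Sorted largest to smallest: 207, 32 bp.

207, 32 bp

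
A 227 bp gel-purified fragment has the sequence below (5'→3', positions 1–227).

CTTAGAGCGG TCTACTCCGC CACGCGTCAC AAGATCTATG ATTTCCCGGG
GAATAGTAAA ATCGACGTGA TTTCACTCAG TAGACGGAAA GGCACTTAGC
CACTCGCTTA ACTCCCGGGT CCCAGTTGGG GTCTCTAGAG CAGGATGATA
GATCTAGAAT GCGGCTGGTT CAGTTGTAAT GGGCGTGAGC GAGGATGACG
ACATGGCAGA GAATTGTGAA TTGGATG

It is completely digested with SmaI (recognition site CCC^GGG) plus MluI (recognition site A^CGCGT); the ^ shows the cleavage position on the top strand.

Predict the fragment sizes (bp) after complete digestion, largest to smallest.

111, 69, 25, 22 bp

SmaI sites (CCCGGG) start at positions 45, 114.
SmaI cuts after base 3 of each site, so after positions 47, 116.
The MluI site (ACGCGT) starts at position 22.
MluI cuts after the first base of each site, so after position 22.
Combined cut positions: 22, 47, 116.
Linear molecule, 3 cuts → 4 fragments:
  1–22 → 22 bp
  23–47 → 25 bp
  48–116 → 69 bp
  117–227 → 111 bp
Sorted largest to smallest: 111, 69, 25, 22 bp.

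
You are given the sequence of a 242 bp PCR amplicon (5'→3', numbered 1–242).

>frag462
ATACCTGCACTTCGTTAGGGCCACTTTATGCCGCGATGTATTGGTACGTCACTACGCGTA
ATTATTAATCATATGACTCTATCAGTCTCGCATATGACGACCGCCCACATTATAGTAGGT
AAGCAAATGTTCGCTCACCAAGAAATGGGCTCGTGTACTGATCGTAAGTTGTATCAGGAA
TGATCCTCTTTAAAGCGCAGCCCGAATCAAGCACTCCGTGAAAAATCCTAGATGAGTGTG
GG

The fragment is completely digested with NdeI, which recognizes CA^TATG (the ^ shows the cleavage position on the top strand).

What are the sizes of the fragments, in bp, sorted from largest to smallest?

150, 71, 21 bp

NdeI sites (CATATG) start at positions 70, 91.
NdeI cuts after base 2 of each site, so after positions 71, 92.
Linear molecule, 2 cuts → 3 fragments:
  1–71 → 71 bp
  72–92 → 21 bp
  93–242 → 150 bp
Sorted largest to smallest: 150, 71, 21 bp.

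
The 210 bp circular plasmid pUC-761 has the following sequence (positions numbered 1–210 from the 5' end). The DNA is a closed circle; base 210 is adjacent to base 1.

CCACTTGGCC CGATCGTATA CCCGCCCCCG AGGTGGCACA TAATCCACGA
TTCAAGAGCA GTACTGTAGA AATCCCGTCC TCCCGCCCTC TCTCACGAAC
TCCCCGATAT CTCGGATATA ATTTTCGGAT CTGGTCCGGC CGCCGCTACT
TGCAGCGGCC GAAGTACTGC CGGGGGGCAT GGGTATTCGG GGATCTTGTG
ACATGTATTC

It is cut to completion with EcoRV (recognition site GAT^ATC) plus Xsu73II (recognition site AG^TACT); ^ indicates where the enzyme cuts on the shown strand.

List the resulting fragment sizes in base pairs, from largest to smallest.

107, 56, 47 bp

The EcoRV site (GATATC) starts at position 106.
EcoRV cuts after base 3 of each site, so after position 108.
Xsu73II sites (AGTACT) start at positions 60, 163.
Xsu73II cuts after base 2 of each site, so after positions 61, 164.
Combined cut positions: 61, 108, 164.
Circular molecule, 3 cuts → 3 fragments:
  62–108 → 47 bp
  109–164 → 56 bp
  165–210 then 1–61 → 46 + 61 = 107 bp
Sorted largest to smallest: 107, 56, 47 bp.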